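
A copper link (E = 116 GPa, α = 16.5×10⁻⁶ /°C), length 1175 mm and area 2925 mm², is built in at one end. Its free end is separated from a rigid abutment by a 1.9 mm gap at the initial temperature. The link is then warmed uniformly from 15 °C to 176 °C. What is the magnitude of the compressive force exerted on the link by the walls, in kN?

P ≈ 353 kN

Free thermal elongation = αΔT L = 16.5×10⁻⁶ × 161 × 1175 = 3.121 mm.
This exceeds the 1.9 mm gap, so the wall pushes back. The portion of expansion that must be recovered elastically is δ_free − gap = 3.121 − 1.9 = 1.221 mm.
So σ = E(δ_free − g)/L = 116×10³ × 1.221/1175 = 120.6 MPa.
P = σA = 120.6 × 2925 = 352.7 kN.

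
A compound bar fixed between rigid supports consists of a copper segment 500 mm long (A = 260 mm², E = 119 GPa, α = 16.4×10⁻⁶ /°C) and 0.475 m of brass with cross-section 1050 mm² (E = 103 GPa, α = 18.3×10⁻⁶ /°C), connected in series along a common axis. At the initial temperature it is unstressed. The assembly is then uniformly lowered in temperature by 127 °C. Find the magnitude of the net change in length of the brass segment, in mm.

Free thermal contraction of the whole bar: Σ αᵢΔT Lᵢ = 16.4×10⁻⁶×127×500 + 18.3×10⁻⁶×127×475 = 2.145 mm.
The walls prevent any net length change, so an axial force P (same in every segment) develops. Compatibility: P · Σ Lᵢ/(AᵢEᵢ) = δ_free.
The series flexibility is Σ Lᵢ/(AᵢEᵢ) = 500/(260×119×10³) + 475/(1050×103×10³) = 2.055×10⁻⁵ mm/N.
Hence P = δ_free / Σ(L/AE) = 2.145/2.055×10⁻⁵ = 104.4 kN (tensile).
For the brass segment, free thermal change = 18.3×10⁻⁶×127×475 = 1.104 mm and elastic change from P = 104400×475/(1050×103×10³) = 0.4585 mm; these oppose, so the net change is 0.645 mm (segment shortens).

|ΔL| ≈ 0.645 mm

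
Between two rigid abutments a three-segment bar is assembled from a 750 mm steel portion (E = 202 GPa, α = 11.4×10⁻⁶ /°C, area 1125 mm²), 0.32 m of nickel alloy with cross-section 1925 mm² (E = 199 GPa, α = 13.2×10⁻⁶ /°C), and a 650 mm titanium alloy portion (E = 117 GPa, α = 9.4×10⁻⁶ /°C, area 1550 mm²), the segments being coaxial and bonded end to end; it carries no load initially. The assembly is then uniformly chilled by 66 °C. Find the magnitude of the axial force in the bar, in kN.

With the walls removed the bar would change length by δ_free = Σ αᵢΔT Lᵢ = 11.4×10⁻⁶×66×750 + 13.2×10⁻⁶×66×320 + 9.4×10⁻⁶×66×650 = 1.246 mm.
The walls prevent any net length change, so an axial force P (same in every segment) develops. Compatibility: P · Σ Lᵢ/(AᵢEᵢ) = δ_free.
Σ Lᵢ/(AᵢEᵢ) = 750/(1125×202×10³) + 320/(1925×199×10³) + 650/(1550×117×10³) = 7.72×10⁻⁶ mm/N.
So P = 1.246 / 7.72×10⁻⁶ = 161.4 kN, tensile.

P ≈ 161 kN (tensile)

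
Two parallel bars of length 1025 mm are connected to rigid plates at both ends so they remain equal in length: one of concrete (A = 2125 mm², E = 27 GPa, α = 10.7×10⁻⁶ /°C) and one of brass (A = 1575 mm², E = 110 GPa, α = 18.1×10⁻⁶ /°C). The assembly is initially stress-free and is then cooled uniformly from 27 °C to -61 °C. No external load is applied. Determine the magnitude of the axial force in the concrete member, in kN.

P ≈ 28.1 kN (compressive in the concrete)

Both members must finish at the same length. With the larger α, the brass tends to over-contract; the plates restrain it, putting the brass in tension and the concrete in compression. With no external load the two internal forces are equal and opposite, magnitude P.
Equating the net (thermal + elastic) strains gives |α₁ − α₂|·ΔT = P·[1/(A₁E₁) + 1/(A₂E₂)].
|α₁ − α₂|·ΔT = 7.4×10⁻⁶ × 88 = 0.0006512.
1/(A₁E₁) + 1/(A₂E₂) = 1/(2125×27×10³) + 1/(1575×110×10³) = 2.32×10⁻⁸ N⁻¹.
So P = 0.0006512 / 2.32×10⁻⁸ = 28.07 kN.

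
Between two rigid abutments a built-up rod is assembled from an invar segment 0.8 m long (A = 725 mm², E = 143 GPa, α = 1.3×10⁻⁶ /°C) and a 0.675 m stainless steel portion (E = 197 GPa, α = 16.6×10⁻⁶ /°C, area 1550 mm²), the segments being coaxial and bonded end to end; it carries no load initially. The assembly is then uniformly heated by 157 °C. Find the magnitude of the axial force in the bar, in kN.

P ≈ 194 kN (compressive)

If the supports were absent, the total length change would be Σ αᵢΔT Lᵢ = 1.3×10⁻⁶×157×800 + 16.6×10⁻⁶×157×675 = 1.922 mm.
Since the ends are fixed, an axial force P builds up, equal in every segment, with P · Σ Lᵢ/(AᵢEᵢ) = δ_free.
The series flexibility is Σ Lᵢ/(AᵢEᵢ) = 800/(725×143×10³) + 675/(1550×197×10³) = 9.927×10⁻⁶ mm/N.
Hence P = δ_free / Σ(L/AE) = 1.922/9.927×10⁻⁶ = 193.7 kN (compressive).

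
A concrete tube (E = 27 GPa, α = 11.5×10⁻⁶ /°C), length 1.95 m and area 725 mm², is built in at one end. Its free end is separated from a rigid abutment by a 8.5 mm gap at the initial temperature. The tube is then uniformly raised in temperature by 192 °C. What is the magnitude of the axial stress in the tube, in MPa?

σ ≈ 0 MPa

Free thermal elongation = αΔT L = 11.5×10⁻⁶ × 192 × 1950 = 4.306 mm.
This is smaller than the 8.5 mm clearance, so the tube expands freely without reaching the stop — the stress is zero.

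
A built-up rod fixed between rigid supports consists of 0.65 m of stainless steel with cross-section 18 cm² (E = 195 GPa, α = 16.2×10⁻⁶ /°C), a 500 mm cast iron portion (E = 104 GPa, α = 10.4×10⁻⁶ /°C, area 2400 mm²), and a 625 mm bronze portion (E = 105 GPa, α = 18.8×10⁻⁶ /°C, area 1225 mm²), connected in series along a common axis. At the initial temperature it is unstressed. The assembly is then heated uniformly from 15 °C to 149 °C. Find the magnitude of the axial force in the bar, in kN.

If the supports were absent, the total length change would be Σ αᵢΔT Lᵢ = 16.2×10⁻⁶×134×650 + 10.4×10⁻⁶×134×500 + 18.8×10⁻⁶×134×625 = 3.682 mm.
The walls prevent any net length change, so an axial force P (same in every segment) develops. Compatibility: P · Σ Lᵢ/(AᵢEᵢ) = δ_free.
The series flexibility is Σ Lᵢ/(AᵢEᵢ) = 650/(1800×195×10³) + 500/(2400×104×10³) + 625/(1225×105×10³) = 8.714×10⁻⁶ mm/N.
Hence P = δ_free / Σ(L/AE) = 3.682/8.714×10⁻⁶ = 422.6 kN (compressive).

P ≈ 423 kN (compressive)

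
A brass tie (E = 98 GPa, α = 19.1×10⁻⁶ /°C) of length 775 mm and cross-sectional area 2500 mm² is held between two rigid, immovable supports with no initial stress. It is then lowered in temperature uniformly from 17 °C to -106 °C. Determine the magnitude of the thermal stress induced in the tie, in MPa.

σ ≈ 230 MPa (tensile)

With length fixed, the mechanical strain must cancel the thermal strain αΔT = 19.1×10⁻⁶ × 123 = 2349.3×10⁻⁶.
Hence σ = E·αΔT = 98×10³ × 2349.3×10⁻⁶ = 230.2 MPa, tensile.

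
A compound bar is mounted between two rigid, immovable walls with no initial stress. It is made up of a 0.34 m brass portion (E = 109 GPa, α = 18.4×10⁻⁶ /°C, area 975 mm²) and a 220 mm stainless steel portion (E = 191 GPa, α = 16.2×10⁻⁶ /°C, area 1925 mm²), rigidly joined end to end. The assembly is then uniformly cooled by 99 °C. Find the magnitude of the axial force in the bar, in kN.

With the walls removed the bar would change length by δ_free = Σ αᵢΔT Lᵢ = 18.4×10⁻⁶×99×340 + 16.2×10⁻⁶×99×220 = 0.9722 mm.
The rigid supports impose zero overall length change; the single axial force P common to all segments must satisfy P Σ Lᵢ/(AᵢEᵢ) = δ_free.
The series flexibility is Σ Lᵢ/(AᵢEᵢ) = 340/(975×109×10³) + 220/(1925×191×10³) = 3.798×10⁻⁶ mm/N.
P = 0.9722 / 3.798×10⁻⁶ = 256000 N = 256 kN, tensile.

P ≈ 256 kN (tensile)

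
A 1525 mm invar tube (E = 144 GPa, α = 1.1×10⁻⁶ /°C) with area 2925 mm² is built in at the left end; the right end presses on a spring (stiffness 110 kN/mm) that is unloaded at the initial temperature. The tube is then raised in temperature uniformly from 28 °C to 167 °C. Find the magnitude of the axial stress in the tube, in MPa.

If the spring were absent the tube would lengthen by αΔT L = 1.1×10⁻⁶ × 139 × 1525 = 0.2332 mm.
With a force P in the spring, the elastic change of the tube is PL/(AE) and that of the spring is P/k; compatibility requires their sum to equal δ_free.
So P = δ_free / [L/(AE) + 1/k] = 0.2332 / [ 1525/(2925×144×10³) + 1/(110×10³) ].
P = 0.2332 / 1.271×10⁻⁵ = 18340 N.
σ = P/A = 18340/2925 = 6.271 MPa.

σ ≈ 6.27 MPa (compressive)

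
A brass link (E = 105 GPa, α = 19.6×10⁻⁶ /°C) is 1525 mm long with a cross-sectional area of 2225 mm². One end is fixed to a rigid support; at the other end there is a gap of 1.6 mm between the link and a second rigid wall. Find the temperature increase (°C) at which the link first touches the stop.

Contact occurs when the free expansion equals the gap: αΔT L = 1.6 mm.
So ΔT = g/(αL) = 1.6/(19.6×10⁻⁶ × 1525) = 53.53 °C.

ΔT ≈ 53.5 °C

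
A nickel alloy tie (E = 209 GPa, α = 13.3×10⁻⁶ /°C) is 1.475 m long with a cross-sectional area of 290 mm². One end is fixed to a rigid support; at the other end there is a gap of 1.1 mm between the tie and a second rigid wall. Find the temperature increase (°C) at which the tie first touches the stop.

Contact occurs when the free expansion equals the gap: αΔT L = 1.1 mm.
ΔT = 1.1 / (13.3×10⁻⁶ × 1475) = 56.07 °C.

ΔT ≈ 56.1 °C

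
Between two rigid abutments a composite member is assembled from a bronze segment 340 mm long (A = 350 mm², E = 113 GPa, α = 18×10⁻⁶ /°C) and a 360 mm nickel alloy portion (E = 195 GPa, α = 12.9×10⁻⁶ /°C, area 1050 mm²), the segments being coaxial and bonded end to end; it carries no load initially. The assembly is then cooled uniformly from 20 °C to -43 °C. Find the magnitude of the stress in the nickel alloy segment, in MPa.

σ ≈ 62.4 MPa (tensile)

With the walls removed the bar would change length by δ_free = Σ αᵢΔT Lᵢ = 18×10⁻⁶×63×340 + 12.9×10⁻⁶×63×360 = 0.6781 mm.
Since the ends are fixed, an axial force P builds up, equal in every segment, with P · Σ Lᵢ/(AᵢEᵢ) = δ_free.
The series flexibility is Σ Lᵢ/(AᵢEᵢ) = 340/(350×113×10³) + 360/(1050×195×10³) = 1.035×10⁻⁵ mm/N.
Hence P = δ_free / Σ(L/AE) = 0.6781/1.035×10⁻⁵ = 65.49 kN (tensile).
σ_{nickel alloy} = P / A = 65490 / 1050 = 62.37 MPa.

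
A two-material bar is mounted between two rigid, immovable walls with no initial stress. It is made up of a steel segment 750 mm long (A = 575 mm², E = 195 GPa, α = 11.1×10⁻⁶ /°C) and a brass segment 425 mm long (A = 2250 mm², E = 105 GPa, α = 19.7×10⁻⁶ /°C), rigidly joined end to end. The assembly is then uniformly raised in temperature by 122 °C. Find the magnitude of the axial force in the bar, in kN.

P ≈ 240 kN (compressive)

With the walls removed the bar would change length by δ_free = Σ αᵢΔT Lᵢ = 11.1×10⁻⁶×122×750 + 19.7×10⁻⁶×122×425 = 2.037 mm.
Since the ends are fixed, an axial force P builds up, equal in every segment, with P · Σ Lᵢ/(AᵢEᵢ) = δ_free.
Σ Lᵢ/(AᵢEᵢ) = 750/(575×195×10³) + 425/(2250×105×10³) = 8.488×10⁻⁶ mm/N.
P = 2.037 / 8.488×10⁻⁶ = 240000 N = 240 kN, compressive.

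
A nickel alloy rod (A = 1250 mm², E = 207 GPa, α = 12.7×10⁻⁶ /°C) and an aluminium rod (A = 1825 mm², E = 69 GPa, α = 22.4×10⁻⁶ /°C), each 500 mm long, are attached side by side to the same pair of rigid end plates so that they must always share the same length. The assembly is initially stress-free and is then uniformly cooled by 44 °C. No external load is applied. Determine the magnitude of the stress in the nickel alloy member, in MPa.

Equilibrium of a rigid end plate with no external load gives equal and opposite internal forces ±P in the two members. Since α_{aluminium} > α_{nickel alloy}, cooling drives the aluminium into tension and the nickel alloy into compression.
Setting the final lengths equal and cancelling L: (α₁ − α₂)ΔT = P/(A₁E₁) + P/(A₂E₂).
|α₁ − α₂|·ΔT = 9.7×10⁻⁶ × 44 = 0.0004268.
1/(A₁E₁) + 1/(A₂E₂) = 1/(1250×207×10³) + 1/(1825×69×10³) = 1.181×10⁻⁸ N⁻¹.
So P = 0.0004268 / 1.181×10⁻⁸ = 36.15 kN.
σ_{nickel alloy} = P/A₁ = 36150/1250 = 28.92 MPa, compressive.

σ ≈ 28.9 MPa (compressive)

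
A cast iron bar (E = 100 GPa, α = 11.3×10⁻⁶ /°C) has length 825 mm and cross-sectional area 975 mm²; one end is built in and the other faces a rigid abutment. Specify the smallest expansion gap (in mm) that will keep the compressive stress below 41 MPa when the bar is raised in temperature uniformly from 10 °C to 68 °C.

g ≈ 0.202 mm

Free expansion if unrestrained: δ_free = αΔT L = 11.3×10⁻⁶ × 58 × 825 = 0.5407 mm.
A stress of 41 MPa corresponds to the wall pushing the bar back by σL/E = 41×825/(100×10³) = 0.3382 mm.
So the gap has to take up the difference, g_min = δ_free − σL/E = 0.5407 − 0.3382 = 0.2025 mm.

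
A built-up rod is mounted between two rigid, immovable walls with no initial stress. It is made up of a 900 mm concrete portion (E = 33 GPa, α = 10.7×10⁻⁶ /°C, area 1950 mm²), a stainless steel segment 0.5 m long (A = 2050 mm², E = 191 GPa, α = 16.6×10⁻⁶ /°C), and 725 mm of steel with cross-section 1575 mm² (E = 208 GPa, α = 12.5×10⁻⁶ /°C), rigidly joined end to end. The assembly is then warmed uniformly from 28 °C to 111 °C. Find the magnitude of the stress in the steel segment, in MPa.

With the walls removed the bar would change length by δ_free = Σ αᵢΔT Lᵢ = 10.7×10⁻⁶×83×900 + 16.6×10⁻⁶×83×500 + 12.5×10⁻⁶×83×725 = 2.24 mm.
The walls prevent any net length change, so an axial force P (same in every segment) develops. Compatibility: P · Σ Lᵢ/(AᵢEᵢ) = δ_free.
The series flexibility is Σ Lᵢ/(AᵢEᵢ) = 900/(1950×33×10³) + 500/(2050×191×10³) + 725/(1575×208×10³) = 1.748×10⁻⁵ mm/N.
Hence P = δ_free / Σ(L/AE) = 2.24/1.748×10⁻⁵ = 128.2 kN (compressive).
σ_{steel} = P / A = 128200 / 1575 = 81.39 MPa.

σ ≈ 81.4 MPa (compressive)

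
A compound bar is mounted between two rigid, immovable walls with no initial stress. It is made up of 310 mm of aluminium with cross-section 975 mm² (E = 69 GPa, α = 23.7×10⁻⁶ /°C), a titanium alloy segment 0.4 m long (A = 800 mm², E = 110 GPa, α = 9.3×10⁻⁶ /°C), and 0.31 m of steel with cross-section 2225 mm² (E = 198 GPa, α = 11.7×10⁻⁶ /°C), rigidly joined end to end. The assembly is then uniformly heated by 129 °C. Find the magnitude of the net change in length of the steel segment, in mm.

With the walls removed the bar would change length by δ_free = Σ αᵢΔT Lᵢ = 23.7×10⁻⁶×129×310 + 9.3×10⁻⁶×129×400 + 11.7×10⁻⁶×129×310 = 1.896 mm.
The walls prevent any net length change, so an axial force P (same in every segment) develops. Compatibility: P · Σ Lᵢ/(AᵢEᵢ) = δ_free.
The series flexibility is Σ Lᵢ/(AᵢEᵢ) = 310/(975×69×10³) + 400/(800×110×10³) + 310/(2225×198×10³) = 9.857×10⁻⁶ mm/N.
Hence P = δ_free / Σ(L/AE) = 1.896/9.857×10⁻⁶ = 192.3 kN (compressive).
For the steel segment, free thermal change = 11.7×10⁻⁶×129×310 = 0.4679 mm and elastic change from P = 192300×310/(2225×198×10³) = 0.1353 mm; these oppose, so the net change is 0.333 mm (segment lengthens).

|ΔL| ≈ 0.333 mm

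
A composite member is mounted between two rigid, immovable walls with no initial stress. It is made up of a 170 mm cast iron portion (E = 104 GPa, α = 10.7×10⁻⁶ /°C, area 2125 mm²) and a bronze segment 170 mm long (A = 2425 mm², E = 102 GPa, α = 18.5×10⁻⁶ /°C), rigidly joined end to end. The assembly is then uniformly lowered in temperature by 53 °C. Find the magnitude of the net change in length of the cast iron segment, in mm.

|ΔL| ≈ 0.0425 mm

If the supports were absent, the total length change would be Σ αᵢΔT Lᵢ = 10.7×10⁻⁶×53×170 + 18.5×10⁻⁶×53×170 = 0.2631 mm.
Since the ends are fixed, an axial force P builds up, equal in every segment, with P · Σ Lᵢ/(AᵢEᵢ) = δ_free.
The series flexibility is Σ Lᵢ/(AᵢEᵢ) = 170/(2125×104×10³) + 170/(2425×102×10³) = 1.457×10⁻⁶ mm/N.
Hence P = δ_free / Σ(L/AE) = 0.2631/1.457×10⁻⁶ = 180.6 kN (tensile).
For the cast iron segment, free thermal change = 10.7×10⁻⁶×53×170 = 0.09641 mm and elastic change from P = 180600×170/(2125×104×10³) = 0.1389 mm; these oppose, so the net change is 0.0425 mm (segment lengthens).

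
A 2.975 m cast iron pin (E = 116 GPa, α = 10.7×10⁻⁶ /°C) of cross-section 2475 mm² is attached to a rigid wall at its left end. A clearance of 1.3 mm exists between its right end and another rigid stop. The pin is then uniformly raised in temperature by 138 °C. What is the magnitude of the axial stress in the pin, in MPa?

Free thermal elongation = αΔT L = 10.7×10⁻⁶ × 138 × 2975 = 4.393 mm.
After closing the 1.3 mm clearance, 4.393 − 1.3 = 3.093 mm of expansion remains to be suppressed by the wall.
Compatibility: PL/(AE) = 3.093 mm, so σ = P/A = E × (3.093/2975) = 120.6 MPa.

σ ≈ 121 MPa (compressive)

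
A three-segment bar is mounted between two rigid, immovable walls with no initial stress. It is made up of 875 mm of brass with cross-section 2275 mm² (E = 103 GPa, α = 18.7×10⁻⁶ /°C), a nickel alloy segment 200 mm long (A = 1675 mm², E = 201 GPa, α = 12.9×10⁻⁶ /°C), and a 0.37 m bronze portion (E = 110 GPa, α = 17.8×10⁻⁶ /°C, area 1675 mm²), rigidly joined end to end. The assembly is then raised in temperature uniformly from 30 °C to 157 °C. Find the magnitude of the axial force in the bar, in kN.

With the walls removed the bar would change length by δ_free = Σ αᵢΔT Lᵢ = 18.7×10⁻⁶×127×875 + 12.9×10⁻⁶×127×200 + 17.8×10⁻⁶×127×370 = 3.242 mm.
The walls prevent any net length change, so an axial force P (same in every segment) develops. Compatibility: P · Σ Lᵢ/(AᵢEᵢ) = δ_free.
The series flexibility is Σ Lᵢ/(AᵢEᵢ) = 875/(2275×103×10³) + 200/(1675×201×10³) + 370/(1675×110×10³) = 6.336×10⁻⁶ mm/N.
So P = 3.242 / 6.336×10⁻⁶ = 511.7 kN, compressive.

P ≈ 512 kN (compressive)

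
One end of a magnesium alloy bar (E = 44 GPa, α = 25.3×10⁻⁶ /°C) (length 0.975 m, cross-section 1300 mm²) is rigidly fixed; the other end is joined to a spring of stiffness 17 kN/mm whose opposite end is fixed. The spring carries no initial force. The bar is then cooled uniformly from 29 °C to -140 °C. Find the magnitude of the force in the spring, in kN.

P ≈ 54.9 kN

The unrestrained thermal change is αΔT L = 25.3×10⁻⁶ × 169 × 975 = 4.169 mm.
With a force P in the spring, the elastic change of the bar is PL/(AE) and that of the spring is P/k; compatibility requires their sum to equal δ_free.
P [ L/(AE) + 1/k ] = δ_free → P [ 975/(1300×44×10³) + 1/(17×10³) ] = 4.169.
P = 4.169 / 7.587×10⁻⁵ = 54950 N.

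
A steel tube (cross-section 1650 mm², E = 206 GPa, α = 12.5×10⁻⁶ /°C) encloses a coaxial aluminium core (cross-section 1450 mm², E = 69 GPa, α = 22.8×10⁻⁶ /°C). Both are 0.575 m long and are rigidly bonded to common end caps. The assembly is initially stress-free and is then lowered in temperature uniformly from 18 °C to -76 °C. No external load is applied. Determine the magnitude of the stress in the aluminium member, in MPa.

σ ≈ 51.6 MPa (tensile)

Both members must finish at the same length. With the larger α, the aluminium tends to over-contract; the plates restrain it, putting the aluminium in tension and the steel in compression. With no external load the two internal forces are equal and opposite, magnitude P.
Setting the final lengths equal and cancelling L: (α₁ − α₂)ΔT = P/(A₁E₁) + P/(A₂E₂).
|α₁ − α₂|·ΔT = 10.3×10⁻⁶ × 94 = 0.0009682.
1/(A₁E₁) + 1/(A₂E₂) = 1/(1650×206×10³) + 1/(1450×69×10³) = 1.294×10⁻⁸ N⁻¹.
P = 0.0009682 / 1.294×10⁻⁸ = 74840 N = 74.84 kN.
σ_{aluminium} = P/A₂ = 74840/1450 = 51.61 MPa, tensile.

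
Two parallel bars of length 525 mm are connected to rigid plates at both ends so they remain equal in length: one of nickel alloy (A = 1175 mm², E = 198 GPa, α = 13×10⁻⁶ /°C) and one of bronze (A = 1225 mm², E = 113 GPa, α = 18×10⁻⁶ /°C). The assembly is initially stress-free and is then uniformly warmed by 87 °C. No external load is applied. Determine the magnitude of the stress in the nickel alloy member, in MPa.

The bronze has the larger α, so on heating it would change length more than the nickel alloy if both were free. The rigid plates force a common final length, so the bronze is put into compression and the nickel alloy into tension, with equal and opposite forces P (no external load).
Compatibility of the two members (thermal + elastic change equal): (α₁ − α₂)ΔT = P·[1/(A₁E₁) + 1/(A₂E₂)].
|α₁ − α₂|·ΔT = 5×10⁻⁶ × 87 = 0.000435.
1/(A₁E₁) + 1/(A₂E₂) = 1/(1175×198×10³) + 1/(1225×113×10³) = 1.152×10⁻⁸ N⁻¹.
So P = 0.000435 / 1.152×10⁻⁸ = 37.75 kN.
σ_{nickel alloy} = P/A₁ = 37750/1175 = 32.13 MPa, tensile.

σ ≈ 32.1 MPa (tensile)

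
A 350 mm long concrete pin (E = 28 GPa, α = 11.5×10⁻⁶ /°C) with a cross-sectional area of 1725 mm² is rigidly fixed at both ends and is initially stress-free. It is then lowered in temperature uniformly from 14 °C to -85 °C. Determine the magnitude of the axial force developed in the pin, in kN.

P ≈ 55 kN (tensile)

Full restraint means ε = 0, so the stress is σ = EαΔT = 28×10³ × 11.5×10⁻⁶ × 99 = 31.88 MPa.
Axial force P = σA = 31.88 × 1725 = 54990 N = 54.99 kN, tensile.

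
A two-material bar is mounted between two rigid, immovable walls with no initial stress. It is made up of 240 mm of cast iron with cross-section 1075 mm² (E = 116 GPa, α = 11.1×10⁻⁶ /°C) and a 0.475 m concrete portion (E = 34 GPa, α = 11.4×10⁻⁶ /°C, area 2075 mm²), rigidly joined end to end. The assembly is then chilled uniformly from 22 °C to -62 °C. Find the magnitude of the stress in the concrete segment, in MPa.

Free thermal contraction of the whole bar: Σ αᵢΔT Lᵢ = 11.1×10⁻⁶×84×240 + 11.4×10⁻⁶×84×475 = 0.6786 mm.
The walls prevent any net length change, so an axial force P (same in every segment) develops. Compatibility: P · Σ Lᵢ/(AᵢEᵢ) = δ_free.
The series flexibility is Σ Lᵢ/(AᵢEᵢ) = 240/(1075×116×10³) + 475/(2075×34×10³) = 8.657×10⁻⁶ mm/N.
Hence P = δ_free / Σ(L/AE) = 0.6786/8.657×10⁻⁶ = 78.39 kN (tensile).
σ_{concrete} = P / A = 78390 / 2075 = 37.78 MPa.

σ ≈ 37.8 MPa (tensile)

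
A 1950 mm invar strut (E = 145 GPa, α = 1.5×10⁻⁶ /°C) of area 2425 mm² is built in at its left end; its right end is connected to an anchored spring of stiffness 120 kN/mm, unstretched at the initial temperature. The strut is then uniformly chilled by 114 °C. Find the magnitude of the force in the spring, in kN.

Free thermal contraction: δ_free = αΔT L = 1.5×10⁻⁶ × 114 × 1950 = 0.3335 mm.
Let P be the tensile force in the spring. The strut extends elastically by PL/(AE) and the spring stretches by P/k; together these equal δ_free.
So P = δ_free / [L/(AE) + 1/k] = 0.3335 / [ 1950/(2425×145×10³) + 1/(120×10³) ].
P = 0.3335 / 1.388×10⁻⁵ = 24030 N.

P ≈ 24 kN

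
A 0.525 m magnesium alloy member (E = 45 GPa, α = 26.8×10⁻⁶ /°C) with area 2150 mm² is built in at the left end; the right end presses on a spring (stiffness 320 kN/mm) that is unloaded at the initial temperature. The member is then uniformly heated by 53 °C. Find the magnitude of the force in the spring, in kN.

P ≈ 87.2 kN

The unrestrained thermal change is αΔT L = 26.8×10⁻⁶ × 53 × 525 = 0.7457 mm.
Let P be the compressive force at the spring. The member shortens elastically by PL/(AE) and the spring compresses by P/k; together these equal δ_free.
P [ L/(AE) + 1/k ] = δ_free → P [ 525/(2150×45×10³) + 1/(320×10³) ] = 0.7457.
P = 0.7457 / 8.551×10⁻⁶ = 87200 N.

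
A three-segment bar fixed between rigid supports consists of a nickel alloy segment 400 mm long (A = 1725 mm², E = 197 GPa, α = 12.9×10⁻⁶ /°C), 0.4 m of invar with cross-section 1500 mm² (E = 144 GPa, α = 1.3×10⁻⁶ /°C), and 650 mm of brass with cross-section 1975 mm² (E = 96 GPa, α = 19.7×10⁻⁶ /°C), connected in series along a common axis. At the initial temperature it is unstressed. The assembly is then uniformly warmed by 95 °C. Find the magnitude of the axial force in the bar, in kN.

If the supports were absent, the total length change would be Σ αᵢΔT Lᵢ = 12.9×10⁻⁶×95×400 + 1.3×10⁻⁶×95×400 + 19.7×10⁻⁶×95×650 = 1.756 mm.
Since the ends are fixed, an axial force P builds up, equal in every segment, with P · Σ Lᵢ/(AᵢEᵢ) = δ_free.
Σ Lᵢ/(AᵢEᵢ) = 400/(1725×197×10³) + 400/(1500×144×10³) + 650/(1975×96×10³) = 6.457×10⁻⁶ mm/N.
So P = 1.756 / 6.457×10⁻⁶ = 272 kN, compressive.

P ≈ 272 kN (compressive)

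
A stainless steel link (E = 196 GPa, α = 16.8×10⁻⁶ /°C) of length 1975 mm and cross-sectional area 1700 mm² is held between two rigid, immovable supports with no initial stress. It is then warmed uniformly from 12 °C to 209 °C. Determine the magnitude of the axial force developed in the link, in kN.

P ≈ 1100 kN (compressive)

With zero net strain, σ = E·αΔT = 196 GPa × 16.8×10⁻⁶ × 197 = 648.7 MPa.
Then P = σA = 648.7 × 1700 mm² = 1103 kN, compressive.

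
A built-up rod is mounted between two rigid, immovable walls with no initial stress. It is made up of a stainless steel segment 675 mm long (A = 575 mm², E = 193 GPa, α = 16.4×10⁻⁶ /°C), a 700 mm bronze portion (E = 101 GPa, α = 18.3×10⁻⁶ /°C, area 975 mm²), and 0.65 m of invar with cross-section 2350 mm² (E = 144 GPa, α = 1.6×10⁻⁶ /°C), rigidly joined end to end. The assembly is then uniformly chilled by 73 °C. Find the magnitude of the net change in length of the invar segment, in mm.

|ΔL| ≈ 0.155 mm

Free thermal contraction of the whole bar: Σ αᵢΔT Lᵢ = 16.4×10⁻⁶×73×675 + 18.3×10⁻⁶×73×700 + 1.6×10⁻⁶×73×650 = 1.819 mm.
Since the ends are fixed, an axial force P builds up, equal in every segment, with P · Σ Lᵢ/(AᵢEᵢ) = δ_free.
Σ Lᵢ/(AᵢEᵢ) = 675/(575×193×10³) + 700/(975×101×10³) + 650/(2350×144×10³) = 1.511×10⁻⁵ mm/N.
Hence P = δ_free / Σ(L/AE) = 1.819/1.511×10⁻⁵ = 120.4 kN (tensile).
For the invar segment, free thermal change = 1.6×10⁻⁶×73×650 = 0.07592 mm and elastic change from P = 120400×650/(2350×144×10³) = 0.2312 mm; these oppose, so the net change is 0.155 mm (segment lengthens).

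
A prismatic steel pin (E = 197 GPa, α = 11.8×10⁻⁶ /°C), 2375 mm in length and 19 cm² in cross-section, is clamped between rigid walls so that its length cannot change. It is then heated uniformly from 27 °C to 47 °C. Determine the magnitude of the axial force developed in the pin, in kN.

P ≈ 88.3 kN (compressive)

Full restraint means ε = 0, so the stress is σ = EαΔT = 197×10³ × 11.8×10⁻⁶ × 20 = 46.49 MPa.
P = AEαΔT = 1900 × 197×10³ × 11.8×10⁻⁶ × 20 = 88.33 kN (compressive).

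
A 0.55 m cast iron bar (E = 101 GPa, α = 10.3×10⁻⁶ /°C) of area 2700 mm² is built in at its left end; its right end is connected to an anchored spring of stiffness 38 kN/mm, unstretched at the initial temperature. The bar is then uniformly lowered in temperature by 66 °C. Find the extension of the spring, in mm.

δ ≈ 0.347 mm

The unrestrained thermal change is αΔT L = 10.3×10⁻⁶ × 66 × 550 = 0.3739 mm.
With a force P in the spring, the elastic change of the bar is PL/(AE) and that of the spring is P/k; compatibility requires their sum to equal δ_free.
So P = δ_free / [L/(AE) + 1/k] = 0.3739 / [ 550/(2700×101×10³) + 1/(38×10³) ].
P = 0.3739 / 2.833×10⁻⁵ = 13200 N.
Spring extension = P/k = 13200/(38×10³) = 0.3473 mm.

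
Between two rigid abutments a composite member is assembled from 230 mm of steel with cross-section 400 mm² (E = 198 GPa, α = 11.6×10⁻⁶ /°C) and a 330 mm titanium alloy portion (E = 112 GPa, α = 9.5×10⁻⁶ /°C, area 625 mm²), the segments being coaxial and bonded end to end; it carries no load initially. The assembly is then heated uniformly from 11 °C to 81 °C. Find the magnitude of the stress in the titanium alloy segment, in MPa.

σ ≈ 85.3 MPa (compressive)

With the walls removed the bar would change length by δ_free = Σ αᵢΔT Lᵢ = 11.6×10⁻⁶×70×230 + 9.5×10⁻⁶×70×330 = 0.4062 mm.
The rigid supports impose zero overall length change; the single axial force P common to all segments must satisfy P Σ Lᵢ/(AᵢEᵢ) = δ_free.
The series flexibility is Σ Lᵢ/(AᵢEᵢ) = 230/(400×198×10³) + 330/(625×112×10³) = 7.618×10⁻⁶ mm/N.
Hence P = δ_free / Σ(L/AE) = 0.4062/7.618×10⁻⁶ = 53.32 kN (compressive).
σ_{titanium alloy} = P / A = 53320 / 625 = 85.31 MPa.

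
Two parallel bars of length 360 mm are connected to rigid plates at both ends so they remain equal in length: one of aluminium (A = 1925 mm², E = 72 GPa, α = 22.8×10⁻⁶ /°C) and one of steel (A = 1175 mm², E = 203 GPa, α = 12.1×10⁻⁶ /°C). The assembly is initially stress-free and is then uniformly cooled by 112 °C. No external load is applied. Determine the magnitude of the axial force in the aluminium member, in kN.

Equilibrium of a rigid end plate with no external load gives equal and opposite internal forces ±P in the two members. Since α_{aluminium} > α_{steel}, cooling drives the aluminium into tension and the steel into compression.
Equating the net (thermal + elastic) strains gives |α₁ − α₂|·ΔT = P·[1/(A₁E₁) + 1/(A₂E₂)].
|α₁ − α₂|·ΔT = 10.7×10⁻⁶ × 112 = 0.001198.
1/(A₁E₁) + 1/(A₂E₂) = 1/(1925×72×10³) + 1/(1175×203×10³) = 1.141×10⁻⁸ N⁻¹.
So P = 0.001198 / 1.141×10⁻⁸ = 105.1 kN.

P ≈ 105 kN (tensile in the aluminium)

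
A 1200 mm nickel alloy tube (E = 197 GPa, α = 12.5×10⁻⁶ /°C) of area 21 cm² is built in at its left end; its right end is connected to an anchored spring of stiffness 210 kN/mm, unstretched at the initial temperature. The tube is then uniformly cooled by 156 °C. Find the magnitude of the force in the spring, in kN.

The unrestrained thermal change is αΔT L = 12.5×10⁻⁶ × 156 × 1200 = 2.34 mm.
Let P be the tensile force in the spring. The tube extends elastically by PL/(AE) and the spring stretches by P/k; together these equal δ_free.
P [ L/(AE) + 1/k ] = δ_free → P [ 1200/(2100×197×10³) + 1/(210×10³) ] = 2.34.
P = 2.34 / 7.663×10⁻⁶ = 305400 N.

P ≈ 305 kN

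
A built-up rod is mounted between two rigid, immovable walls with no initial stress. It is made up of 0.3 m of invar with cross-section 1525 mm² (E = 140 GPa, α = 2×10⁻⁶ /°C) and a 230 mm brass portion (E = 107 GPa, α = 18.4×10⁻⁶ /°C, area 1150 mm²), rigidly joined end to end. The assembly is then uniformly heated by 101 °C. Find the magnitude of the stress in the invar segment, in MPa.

With the walls removed the bar would change length by δ_free = Σ αᵢΔT Lᵢ = 2×10⁻⁶×101×300 + 18.4×10⁻⁶×101×230 = 0.488 mm.
The walls prevent any net length change, so an axial force P (same in every segment) develops. Compatibility: P · Σ Lᵢ/(AᵢEᵢ) = δ_free.
The series flexibility is Σ Lᵢ/(AᵢEᵢ) = 300/(1525×140×10³) + 230/(1150×107×10³) = 3.274×10⁻⁶ mm/N.
So P = 0.488 / 3.274×10⁻⁶ = 149 kN, compressive.
σ_{invar} = P / A = 149000 / 1525 = 97.74 MPa.

σ ≈ 97.7 MPa (compressive)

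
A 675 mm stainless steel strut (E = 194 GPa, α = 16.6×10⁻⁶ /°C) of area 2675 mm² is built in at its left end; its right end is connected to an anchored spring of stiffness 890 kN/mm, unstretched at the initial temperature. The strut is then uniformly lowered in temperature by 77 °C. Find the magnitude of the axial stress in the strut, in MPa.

The unrestrained thermal change is αΔT L = 16.6×10⁻⁶ × 77 × 675 = 0.8628 mm.
With a force P in the spring, the elastic change of the strut is PL/(AE) and that of the spring is P/k; compatibility requires their sum to equal δ_free.
P [ L/(AE) + 1/k ] = δ_free → P [ 675/(2675×194×10³) + 1/(890×10³) ] = 0.8628.
P = 0.8628 / 2.424×10⁻⁶ = 355900 N.
σ = P/A = 355900/2675 = 133 MPa.

σ ≈ 133 MPa (tensile)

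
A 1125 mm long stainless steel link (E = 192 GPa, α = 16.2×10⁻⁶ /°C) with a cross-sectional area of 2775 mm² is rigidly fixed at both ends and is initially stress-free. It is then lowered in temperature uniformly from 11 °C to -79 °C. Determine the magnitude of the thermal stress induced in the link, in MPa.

With length fixed, the mechanical strain must cancel the thermal strain αΔT = 16.2×10⁻⁶ × 90 = 1458×10⁻⁶.
Hence σ = E·αΔT = 192×10³ × 1458×10⁻⁶ = 279.9 MPa, tensile.

σ ≈ 280 MPa (tensile)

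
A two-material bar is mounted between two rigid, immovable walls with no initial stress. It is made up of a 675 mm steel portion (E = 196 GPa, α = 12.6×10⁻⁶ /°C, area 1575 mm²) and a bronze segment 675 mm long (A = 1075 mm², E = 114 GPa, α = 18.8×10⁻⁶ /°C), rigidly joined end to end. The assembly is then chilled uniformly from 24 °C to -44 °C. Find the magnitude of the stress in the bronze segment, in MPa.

σ ≈ 174 MPa (tensile)

With the walls removed the bar would change length by δ_free = Σ αᵢΔT Lᵢ = 12.6×10⁻⁶×68×675 + 18.8×10⁻⁶×68×675 = 1.441 mm.
The walls prevent any net length change, so an axial force P (same in every segment) develops. Compatibility: P · Σ Lᵢ/(AᵢEᵢ) = δ_free.
Σ Lᵢ/(AᵢEᵢ) = 675/(1575×196×10³) + 675/(1075×114×10³) = 7.695×10⁻⁶ mm/N.
P = 1.441 / 7.695×10⁻⁶ = 187300 N = 187.3 kN, tensile.
σ_{bronze} = P / A = 187300 / 1075 = 174.2 MPa.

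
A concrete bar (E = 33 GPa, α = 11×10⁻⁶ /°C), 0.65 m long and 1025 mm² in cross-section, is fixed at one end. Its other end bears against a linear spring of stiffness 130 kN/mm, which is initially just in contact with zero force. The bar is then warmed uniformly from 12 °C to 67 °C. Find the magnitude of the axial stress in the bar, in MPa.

Free thermal expansion: δ_free = αΔT L = 11×10⁻⁶ × 55 × 650 = 0.3932 mm.
With a force P in the spring, the elastic change of the bar is PL/(AE) and that of the spring is P/k; compatibility requires their sum to equal δ_free.
P [ L/(AE) + 1/k ] = δ_free → P [ 650/(1025×33×10³) + 1/(130×10³) ] = 0.3932.
P = 0.3932 / 2.691×10⁻⁵ = 14610 N.
σ = P/A = 14610/1025 = 14.26 MPa.

σ ≈ 14.3 MPa (compressive)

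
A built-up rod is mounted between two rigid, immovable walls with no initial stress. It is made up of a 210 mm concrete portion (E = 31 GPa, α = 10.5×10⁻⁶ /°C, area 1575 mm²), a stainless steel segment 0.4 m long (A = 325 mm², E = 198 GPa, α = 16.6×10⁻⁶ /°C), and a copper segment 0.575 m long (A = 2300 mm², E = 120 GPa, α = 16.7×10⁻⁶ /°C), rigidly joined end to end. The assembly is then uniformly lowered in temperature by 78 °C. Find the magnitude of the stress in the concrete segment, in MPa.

Free thermal contraction of the whole bar: Σ αᵢΔT Lᵢ = 10.5×10⁻⁶×78×210 + 16.6×10⁻⁶×78×400 + 16.7×10⁻⁶×78×575 = 1.439 mm.
The walls prevent any net length change, so an axial force P (same in every segment) develops. Compatibility: P · Σ Lᵢ/(AᵢEᵢ) = δ_free.
Σ Lᵢ/(AᵢEᵢ) = 210/(1575×31×10³) + 400/(325×198×10³) + 575/(2300×120×10³) = 1.26×10⁻⁵ mm/N.
Hence P = δ_free / Σ(L/AE) = 1.439/1.26×10⁻⁵ = 114.2 kN (tensile).
σ_{concrete} = P / A = 114200 / 1575 = 72.5 MPa.

σ ≈ 72.5 MPa (tensile)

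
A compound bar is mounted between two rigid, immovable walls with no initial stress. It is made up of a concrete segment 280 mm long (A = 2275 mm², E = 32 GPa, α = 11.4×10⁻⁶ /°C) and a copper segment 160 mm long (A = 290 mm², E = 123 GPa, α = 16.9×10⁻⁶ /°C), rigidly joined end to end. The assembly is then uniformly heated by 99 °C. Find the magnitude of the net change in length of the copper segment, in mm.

|ΔL| ≈ 0.0466 mm

With the walls removed the bar would change length by δ_free = Σ αᵢΔT Lᵢ = 11.4×10⁻⁶×99×280 + 16.9×10⁻⁶×99×160 = 0.5837 mm.
The walls prevent any net length change, so an axial force P (same in every segment) develops. Compatibility: P · Σ Lᵢ/(AᵢEᵢ) = δ_free.
Σ Lᵢ/(AᵢEᵢ) = 280/(2275×32×10³) + 160/(290×123×10³) = 8.332×10⁻⁶ mm/N.
So P = 0.5837 / 8.332×10⁻⁶ = 70.06 kN, compressive.
For the copper segment, free thermal change = 16.9×10⁻⁶×99×160 = 0.2677 mm and elastic change from P = 70060×160/(290×123×10³) = 0.3142 mm; these oppose, so the net change is 0.0466 mm (segment shortens).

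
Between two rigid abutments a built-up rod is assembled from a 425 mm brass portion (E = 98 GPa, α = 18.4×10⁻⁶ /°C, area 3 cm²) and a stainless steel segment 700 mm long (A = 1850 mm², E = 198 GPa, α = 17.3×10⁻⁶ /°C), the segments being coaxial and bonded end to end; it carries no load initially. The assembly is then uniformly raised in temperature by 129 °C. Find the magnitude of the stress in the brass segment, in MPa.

Free thermal expansion of the whole bar: Σ αᵢΔT Lᵢ = 18.4×10⁻⁶×129×425 + 17.3×10⁻⁶×129×700 = 2.571 mm.
Since the ends are fixed, an axial force P builds up, equal in every segment, with P · Σ Lᵢ/(AᵢEᵢ) = δ_free.
The series flexibility is Σ Lᵢ/(AᵢEᵢ) = 425/(300×98×10³) + 700/(1850×198×10³) = 1.637×10⁻⁵ mm/N.
P = 2.571 / 1.637×10⁻⁵ = 157100 N = 157.1 kN, compressive.
σ_{brass} = P / A = 157100 / 300 = 523.6 MPa.

σ ≈ 524 MPa (compressive)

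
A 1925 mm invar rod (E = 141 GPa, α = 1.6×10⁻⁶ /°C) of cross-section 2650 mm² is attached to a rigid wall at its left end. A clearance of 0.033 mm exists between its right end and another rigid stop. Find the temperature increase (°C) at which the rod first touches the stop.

Contact occurs when the free expansion equals the gap: αΔT L = 0.033 mm.
ΔT = 0.033 / (1.6×10⁻⁶ × 1925) = 10.71 °C.

ΔT ≈ 10.7 °C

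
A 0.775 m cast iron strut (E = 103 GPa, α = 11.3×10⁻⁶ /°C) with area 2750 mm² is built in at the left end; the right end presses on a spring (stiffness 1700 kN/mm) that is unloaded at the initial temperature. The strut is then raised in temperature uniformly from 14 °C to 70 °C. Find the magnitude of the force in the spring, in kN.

Free thermal expansion: δ_free = αΔT L = 11.3×10⁻⁶ × 56 × 775 = 0.4904 mm.
With a force P in the spring, the elastic change of the strut is PL/(AE) and that of the spring is P/k; compatibility requires their sum to equal δ_free.
So P = δ_free / [L/(AE) + 1/k] = 0.4904 / [ 775/(2750×103×10³) + 1/(1700×10³) ].
P = 0.4904 / 3.324×10⁻⁶ = 147500 N.

P ≈ 148 kN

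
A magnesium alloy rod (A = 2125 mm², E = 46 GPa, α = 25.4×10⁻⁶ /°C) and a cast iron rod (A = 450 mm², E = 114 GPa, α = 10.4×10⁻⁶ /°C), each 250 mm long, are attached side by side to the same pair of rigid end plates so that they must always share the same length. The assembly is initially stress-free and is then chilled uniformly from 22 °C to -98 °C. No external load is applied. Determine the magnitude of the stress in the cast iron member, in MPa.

Equilibrium of a rigid end plate with no external load gives equal and opposite internal forces ±P in the two members. Since α_{magnesium alloy} > α_{cast iron}, cooling drives the magnesium alloy into tension and the cast iron into compression.
Compatibility of the two members (thermal + elastic change equal): (α₁ − α₂)ΔT = P·[1/(A₁E₁) + 1/(A₂E₂)].
|α₁ − α₂|·ΔT = 15×10⁻⁶ × 120 = 0.0018.
1/(A₁E₁) + 1/(A₂E₂) = 1/(2125×46×10³) + 1/(450×114×10³) = 2.972×10⁻⁸ N⁻¹.
P = 0.0018 / 2.972×10⁻⁸ = 60560 N = 60.56 kN.
σ_{cast iron} = P/A₂ = 60560/450 = 134.6 MPa, compressive.

σ ≈ 135 MPa (compressive)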